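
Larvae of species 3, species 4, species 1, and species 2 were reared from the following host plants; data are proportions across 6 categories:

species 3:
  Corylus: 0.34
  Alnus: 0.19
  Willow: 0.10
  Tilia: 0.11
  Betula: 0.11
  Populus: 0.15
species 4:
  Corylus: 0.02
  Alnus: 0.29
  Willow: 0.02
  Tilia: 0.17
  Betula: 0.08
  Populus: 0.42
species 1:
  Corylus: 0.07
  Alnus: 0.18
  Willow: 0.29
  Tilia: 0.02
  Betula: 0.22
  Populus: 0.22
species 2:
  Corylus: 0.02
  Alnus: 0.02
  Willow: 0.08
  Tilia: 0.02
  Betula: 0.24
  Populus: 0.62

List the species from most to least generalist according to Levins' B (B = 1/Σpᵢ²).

Σp_3ᵢ² = 0.34² + 0.19² + 0.10² + 0.11² + 0.11² + 0.15² = 0.1156 + 0.0361 + 0.0100 + 0.0121 + 0.0121 + 0.0225 = 0.2084
B_3 = 1 / 0.2084 = 4.7985
Σp_4ᵢ² = 0.02² + 0.29² + 0.02² + 0.17² + 0.08² + 0.42² = 0.0004 + 0.0841 + 0.0004 + 0.0289 + 0.0064 + 0.1764 = 0.2966
B_4 = 1 / 0.2966 = 3.3715
Σp_1ᵢ² = 0.07² + 0.18² + 0.29² + 0.02² + 0.22² + 0.22² = 0.0049 + 0.0324 + 0.0841 + 0.0004 + 0.0484 + 0.0484 = 0.2186
B_1 = 1 / 0.2186 = 4.5746
Σp_2ᵢ² = 0.02² + 0.02² + 0.08² + 0.02² + 0.24² + 0.62² = 0.0004 + 0.0004 + 0.0064 + 0.0004 + 0.0576 + 0.3844 = 0.4496
B_2 = 1 / 0.4496 = 2.2242
Ranking by B (broadest → narrowest): species 3 (4.80) > species 1 (4.57) > species 4 (3.37) > species 2 (2.22)

species 3 > species 1 > species 4 > species 2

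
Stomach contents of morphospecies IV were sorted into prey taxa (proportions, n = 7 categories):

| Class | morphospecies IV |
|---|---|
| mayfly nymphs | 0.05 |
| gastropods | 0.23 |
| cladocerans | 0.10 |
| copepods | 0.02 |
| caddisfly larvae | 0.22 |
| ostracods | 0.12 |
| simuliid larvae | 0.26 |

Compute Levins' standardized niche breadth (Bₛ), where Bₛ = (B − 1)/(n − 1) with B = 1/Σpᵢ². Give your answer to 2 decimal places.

0.68

Σpᵢ² = 0.05² + 0.23² + 0.10² + 0.02² + 0.22² + 0.12² + 0.26² = 0.0025 + 0.0529 + 0.0100 + 0.0004 + 0.0484 + 0.0144 + 0.0676 = 0.1962
B = 1 / 0.1962 = 5.0968
Bₛ = (B − 1)/(n − 1) = (5.0968 − 1)/(7 − 1) = 4.0968/6 = 0.6828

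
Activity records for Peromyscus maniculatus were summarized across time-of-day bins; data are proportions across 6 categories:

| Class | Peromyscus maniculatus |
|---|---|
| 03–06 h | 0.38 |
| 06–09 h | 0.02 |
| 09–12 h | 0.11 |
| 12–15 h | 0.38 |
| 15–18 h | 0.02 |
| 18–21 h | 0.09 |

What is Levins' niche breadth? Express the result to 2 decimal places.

Σpᵢ² = 0.38² + 0.02² + 0.11² + 0.38² + 0.02² + 0.09² = 0.1444 + 0.0004 + 0.0121 + 0.1444 + 0.0004 + 0.0081 = 0.3098
B = 1 / 0.3098 = 3.2279

3.23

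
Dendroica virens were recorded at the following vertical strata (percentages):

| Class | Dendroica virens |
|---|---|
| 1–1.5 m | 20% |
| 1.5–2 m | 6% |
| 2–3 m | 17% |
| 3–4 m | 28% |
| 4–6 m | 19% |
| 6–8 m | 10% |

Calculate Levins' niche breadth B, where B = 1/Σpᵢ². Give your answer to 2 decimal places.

Convert percentages to proportions (divide by 100).
Σpᵢ² = 0.20² + 0.06² + 0.17² + 0.28² + 0.19² + 0.10² = 0.0400 + 0.0036 + 0.0289 + 0.0784 + 0.0361 + 0.0100 = 0.1970
B = 1 / 0.1970 = 5.0761

5.08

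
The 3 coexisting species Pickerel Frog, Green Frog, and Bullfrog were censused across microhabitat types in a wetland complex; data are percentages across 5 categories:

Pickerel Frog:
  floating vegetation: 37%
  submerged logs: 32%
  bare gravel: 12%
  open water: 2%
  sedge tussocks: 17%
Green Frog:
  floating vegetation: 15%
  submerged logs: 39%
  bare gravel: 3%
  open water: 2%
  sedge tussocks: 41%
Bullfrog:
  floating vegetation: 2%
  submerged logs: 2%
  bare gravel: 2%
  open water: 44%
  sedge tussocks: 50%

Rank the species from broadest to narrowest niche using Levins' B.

Convert percentages to proportions (divide by 100).
Σp_Pickᵢ² = 0.37² + 0.32² + 0.12² + 0.02² + 0.17² = 0.1369 + 0.1024 + 0.0144 + 0.0004 + 0.0289 = 0.2830
B_Pick = 1 / 0.2830 = 3.5336
Σp_Greeᵢ² = 0.15² + 0.39² + 0.03² + 0.02² + 0.41² = 0.0225 + 0.1521 + 0.0009 + 0.0004 + 0.1681 = 0.3440
B_Gree = 1 / 0.3440 = 2.9070
Σp_Bullᵢ² = 0.02² + 0.02² + 0.02² + 0.44² + 0.50² = 0.0004 + 0.0004 + 0.0004 + 0.1936 + 0.2500 = 0.4448
B_Bull = 1 / 0.4448 = 2.2482
Ranking by B (broadest → narrowest): Pickerel Frog (3.53) > Green Frog (2.91) > Bullfrog (2.25)

Pickerel Frog > Green Frog > Bullfrog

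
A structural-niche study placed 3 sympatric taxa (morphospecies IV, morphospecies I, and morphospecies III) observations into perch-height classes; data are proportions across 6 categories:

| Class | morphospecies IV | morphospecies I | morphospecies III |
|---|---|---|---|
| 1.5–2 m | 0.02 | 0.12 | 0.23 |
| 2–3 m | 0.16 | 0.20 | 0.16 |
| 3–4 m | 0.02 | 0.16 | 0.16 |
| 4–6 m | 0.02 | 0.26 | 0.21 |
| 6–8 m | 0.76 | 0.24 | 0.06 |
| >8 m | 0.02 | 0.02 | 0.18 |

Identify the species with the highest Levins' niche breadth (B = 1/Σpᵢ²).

morphospecies III

Σp_IVᵢ² = 0.02² + 0.16² + 0.02² + 0.02² + 0.76² + 0.02² = 0.0004 + 0.0256 + 0.0004 + 0.0004 + 0.5776 + 0.0004 = 0.6048
B_IV = 1 / 0.6048 = 1.6534
Σp_Iᵢ² = 0.12² + 0.20² + 0.16² + 0.26² + 0.24² + 0.02² = 0.0144 + 0.0400 + 0.0256 + 0.0676 + 0.0576 + 0.0004 = 0.2056
B_I = 1 / 0.2056 = 4.8638
Σp_IIIᵢ² = 0.23² + 0.16² + 0.16² + 0.21² + 0.06² + 0.18² = 0.0529 + 0.0256 + 0.0256 + 0.0441 + 0.0036 + 0.0324 = 0.1842
B_III = 1 / 0.1842 = 5.4289
Highest B → broadest niche (most generalist): morphospecies III (B = 5.43).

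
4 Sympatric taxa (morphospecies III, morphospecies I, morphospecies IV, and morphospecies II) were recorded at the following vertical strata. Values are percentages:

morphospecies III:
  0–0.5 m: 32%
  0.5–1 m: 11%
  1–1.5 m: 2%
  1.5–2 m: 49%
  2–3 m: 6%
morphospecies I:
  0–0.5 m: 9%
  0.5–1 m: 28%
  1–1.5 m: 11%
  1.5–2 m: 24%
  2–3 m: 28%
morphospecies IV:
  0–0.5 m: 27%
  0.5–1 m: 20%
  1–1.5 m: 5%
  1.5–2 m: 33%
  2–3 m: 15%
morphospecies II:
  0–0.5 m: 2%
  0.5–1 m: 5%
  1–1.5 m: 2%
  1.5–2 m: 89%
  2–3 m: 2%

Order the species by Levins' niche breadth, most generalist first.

morphospecies I > morphospecies IV > morphospecies III > morphospecies II

Convert percentages to proportions (divide by 100).
Σp_IIIᵢ² = 0.32² + 0.11² + 0.02² + 0.49² + 0.06² = 0.1024 + 0.0121 + 0.0004 + 0.2401 + 0.0036 = 0.3586
B_III = 1 / 0.3586 = 2.7886
Σp_Iᵢ² = 0.09² + 0.28² + 0.11² + 0.24² + 0.28² = 0.0081 + 0.0784 + 0.0121 + 0.0576 + 0.0784 = 0.2346
B_I = 1 / 0.2346 = 4.2626
Σp_IVᵢ² = 0.27² + 0.20² + 0.05² + 0.33² + 0.15² = 0.0729 + 0.0400 + 0.0025 + 0.1089 + 0.0225 = 0.2468
B_IV = 1 / 0.2468 = 4.0519
Σp_IIᵢ² = 0.02² + 0.05² + 0.02² + 0.89² + 0.02² = 0.0004 + 0.0025 + 0.0004 + 0.7921 + 0.0004 = 0.7958
B_II = 1 / 0.7958 = 1.2566
Ranking by B (broadest → narrowest): morphospecies I (4.26) > morphospecies IV (4.05) > morphospecies III (2.79) > morphospecies II (1.26)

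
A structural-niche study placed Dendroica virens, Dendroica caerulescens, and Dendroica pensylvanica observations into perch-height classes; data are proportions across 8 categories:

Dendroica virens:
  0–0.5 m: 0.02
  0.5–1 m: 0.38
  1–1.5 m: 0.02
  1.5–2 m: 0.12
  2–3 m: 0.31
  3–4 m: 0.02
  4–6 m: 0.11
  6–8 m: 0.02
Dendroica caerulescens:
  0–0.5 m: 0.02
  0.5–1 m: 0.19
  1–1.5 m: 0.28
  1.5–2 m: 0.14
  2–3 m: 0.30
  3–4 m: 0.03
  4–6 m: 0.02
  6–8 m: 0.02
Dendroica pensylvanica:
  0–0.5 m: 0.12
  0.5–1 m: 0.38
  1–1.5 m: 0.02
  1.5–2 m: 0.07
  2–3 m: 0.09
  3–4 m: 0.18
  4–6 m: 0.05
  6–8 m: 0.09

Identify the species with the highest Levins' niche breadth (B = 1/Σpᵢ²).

Σp_vireᵢ² = 0.02² + 0.38² + 0.02² + 0.12² + 0.31² + 0.02² + 0.11² + 0.02² = 0.0004 + 0.1444 + 0.0004 + 0.0144 + 0.0961 + 0.0004 + 0.0121 + 0.0004 = 0.2686
B_vire = 1 / 0.2686 = 3.7230
Σp_caerᵢ² = 0.02² + 0.19² + 0.28² + 0.14² + 0.30² + 0.03² + 0.02² + 0.02² = 0.0004 + 0.0361 + 0.0784 + 0.0196 + 0.0900 + 0.0009 + 0.0004 + 0.0004 = 0.2262
B_caer = 1 / 0.2262 = 4.4209
Σp_pensᵢ² = 0.12² + 0.38² + 0.02² + 0.07² + 0.09² + 0.18² + 0.05² + 0.09² = 0.0144 + 0.1444 + 0.0004 + 0.0049 + 0.0081 + 0.0324 + 0.0025 + 0.0081 = 0.2152
B_pens = 1 / 0.2152 = 4.6468
Highest B → broadest niche (most generalist): Dendroica pensylvanica (B = 4.65).

Dendroica pensylvanica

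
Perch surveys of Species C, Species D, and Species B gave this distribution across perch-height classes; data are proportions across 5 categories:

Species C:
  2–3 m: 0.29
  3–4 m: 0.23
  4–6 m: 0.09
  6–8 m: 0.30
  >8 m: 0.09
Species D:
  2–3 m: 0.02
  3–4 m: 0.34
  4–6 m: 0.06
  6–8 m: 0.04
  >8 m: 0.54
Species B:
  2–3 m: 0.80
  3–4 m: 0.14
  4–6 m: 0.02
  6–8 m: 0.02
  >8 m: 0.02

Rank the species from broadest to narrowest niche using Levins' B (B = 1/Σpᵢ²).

Σp_Cᵢ² = 0.29² + 0.23² + 0.09² + 0.30² + 0.09² = 0.0841 + 0.0529 + 0.0081 + 0.0900 + 0.0081 = 0.2432
B_C = 1 / 0.2432 = 4.1118
Σp_Dᵢ² = 0.02² + 0.34² + 0.06² + 0.04² + 0.54² = 0.0004 + 0.1156 + 0.0036 + 0.0016 + 0.2916 = 0.4128
B_D = 1 / 0.4128 = 2.4225
Σp_Bᵢ² = 0.80² + 0.14² + 0.02² + 0.02² + 0.02² = 0.6400 + 0.0196 + 0.0004 + 0.0004 + 0.0004 = 0.6608
B_B = 1 / 0.6608 = 1.5133
Ranking by B (broadest → narrowest): Species C (4.11) > Species D (2.42) > Species B (1.51)

Species C > Species D > Species B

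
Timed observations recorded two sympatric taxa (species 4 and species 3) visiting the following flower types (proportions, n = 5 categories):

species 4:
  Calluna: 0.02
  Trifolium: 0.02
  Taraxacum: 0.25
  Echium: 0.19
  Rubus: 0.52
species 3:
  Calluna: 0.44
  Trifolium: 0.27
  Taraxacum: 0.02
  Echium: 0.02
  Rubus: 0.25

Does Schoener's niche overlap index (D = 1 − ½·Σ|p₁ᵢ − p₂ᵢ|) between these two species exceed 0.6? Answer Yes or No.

No

Σ|p₁ᵢ − p₂ᵢ| = 0.42 + 0.25 + 0.23 + 0.17 + 0.27 = 1.34
D = 1 − ½ × 1.34 = 1 − 0.670 = 0.3300
D = 0.3300 < 0.6 → No.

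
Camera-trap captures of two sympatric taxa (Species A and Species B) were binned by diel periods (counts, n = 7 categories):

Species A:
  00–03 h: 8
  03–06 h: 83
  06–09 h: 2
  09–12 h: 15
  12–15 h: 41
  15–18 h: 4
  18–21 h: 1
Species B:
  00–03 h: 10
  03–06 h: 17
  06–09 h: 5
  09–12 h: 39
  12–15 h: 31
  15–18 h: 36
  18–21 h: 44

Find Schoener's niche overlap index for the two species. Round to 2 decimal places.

Proportions for Species A (n=154): 8/154=0.0519, 83/154=0.5390, 2/154=0.0130, 15/154=0.0974, 41/154=0.2662, 4/154=0.0260, 1/154=0.0065
Proportions for Species B (n=182): 10/182=0.0549, 17/182=0.0934, 5/182=0.0275, 39/182=0.2143, 31/182=0.1703, 36/182=0.1978, 44/182=0.2418
Σ|p₁ᵢ − p₂ᵢ| = 0.0030 + 0.4456 + 0.0145 + 0.1169 + 0.0959 + 0.1718 + 0.2353 = 1.0830
D = 1 − ½ × 1.0830 = 1 − 0.54150 = 0.45850

0.46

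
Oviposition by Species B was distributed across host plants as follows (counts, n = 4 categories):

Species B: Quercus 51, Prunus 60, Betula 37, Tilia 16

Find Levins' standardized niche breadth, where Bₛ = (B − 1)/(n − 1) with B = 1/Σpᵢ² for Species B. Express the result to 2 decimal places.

Proportions for Species B (n=164): 51/164=0.3110, 60/164=0.3659, 37/164=0.2256, 16/164=0.0976
Σpᵢ² = 0.3110² + 0.3659² + 0.2256² + 0.0976² = 0.096721 + 0.133883 + 0.050895 + 0.009526 = 0.291025
B = 1 / 0.291025 = 3.4361
Bₛ = (B − 1)/(n − 1) = (3.4361 − 1)/(4 − 1) = 2.4361/3 = 0.8120

0.81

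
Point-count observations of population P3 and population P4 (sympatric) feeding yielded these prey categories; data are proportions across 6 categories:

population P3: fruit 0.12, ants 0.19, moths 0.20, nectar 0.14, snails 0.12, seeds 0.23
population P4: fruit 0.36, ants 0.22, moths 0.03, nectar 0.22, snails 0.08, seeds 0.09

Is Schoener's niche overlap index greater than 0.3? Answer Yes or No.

Yes

Σ|p₁ᵢ − p₂ᵢ| = 0.24 + 0.03 + 0.17 + 0.08 + 0.04 + 0.14 = 0.70
D = 1 − ½ × 0.70 = 1 − 0.350 = 0.6500
D = 0.6500 > 0.3 → Yes.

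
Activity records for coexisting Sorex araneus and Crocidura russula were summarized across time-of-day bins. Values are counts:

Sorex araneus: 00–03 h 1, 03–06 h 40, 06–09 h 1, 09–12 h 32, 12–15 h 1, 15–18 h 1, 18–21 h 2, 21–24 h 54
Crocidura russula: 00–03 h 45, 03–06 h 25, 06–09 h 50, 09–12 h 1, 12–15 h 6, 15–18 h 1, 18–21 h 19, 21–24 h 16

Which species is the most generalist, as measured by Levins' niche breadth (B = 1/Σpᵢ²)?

Crocidura russula

Proportions for Sorex araneus (n=132): 1/132=0.0076, 40/132=0.3030, 1/132=0.0076, 32/132=0.2424, 1/132=0.0076, 1/132=0.0076, 2/132=0.0152, 54/132=0.4091
Proportions for Crocidura russula (n=163): 45/163=0.2761, 25/163=0.1534, 50/163=0.3067, 1/163=0.0061, 6/163=0.0368, 1/163=0.0061, 19/163=0.1166, 16/163=0.0982
Σp_aranᵢ² = 0.0076² + 0.3030² + 0.0076² + 0.2424² + 0.0076² + 0.0076² + 0.0152² + 0.4091² = 0.000058 + 0.091809 + 0.000058 + 0.058758 + 0.000058 + 0.000058 + 0.000231 + 0.167363 = 0.318393
B_aran = 1 / 0.318393 = 3.1408
Σp_russᵢ² = 0.2761² + 0.1534² + 0.3067² + 0.0061² + 0.0368² + 0.0061² + 0.1166² + 0.0982² = 0.076231 + 0.023532 + 0.094065 + 0.000037 + 0.001354 + 0.000037 + 0.013596 + 0.009643 = 0.218495
B_russ = 1 / 0.218495 = 4.5768
Highest B → broadest niche (most generalist): Crocidura russula (B = 4.58).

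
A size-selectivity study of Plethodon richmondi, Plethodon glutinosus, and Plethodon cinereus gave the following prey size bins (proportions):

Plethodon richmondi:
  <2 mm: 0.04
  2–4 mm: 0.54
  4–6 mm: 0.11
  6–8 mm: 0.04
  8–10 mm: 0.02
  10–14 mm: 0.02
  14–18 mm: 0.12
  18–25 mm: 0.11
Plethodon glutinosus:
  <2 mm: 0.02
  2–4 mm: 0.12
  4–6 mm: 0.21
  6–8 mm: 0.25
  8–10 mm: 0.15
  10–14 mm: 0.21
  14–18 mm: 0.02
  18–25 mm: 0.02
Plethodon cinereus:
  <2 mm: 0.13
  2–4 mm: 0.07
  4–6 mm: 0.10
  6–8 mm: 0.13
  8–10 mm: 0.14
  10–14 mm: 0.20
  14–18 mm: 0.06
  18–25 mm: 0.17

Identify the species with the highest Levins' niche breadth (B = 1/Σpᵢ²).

Plethodon cinereus

Σp_richᵢ² = 0.04² + 0.54² + 0.11² + 0.04² + 0.02² + 0.02² + 0.12² + 0.11² = 0.0016 + 0.2916 + 0.0121 + 0.0016 + 0.0004 + 0.0004 + 0.0144 + 0.0121 = 0.3342
B_rich = 1 / 0.3342 = 2.9922
Σp_glutᵢ² = 0.02² + 0.12² + 0.21² + 0.25² + 0.15² + 0.21² + 0.02² + 0.02² = 0.0004 + 0.0144 + 0.0441 + 0.0625 + 0.0225 + 0.0441 + 0.0004 + 0.0004 = 0.1888
B_glut = 1 / 0.1888 = 5.2966
Σp_cineᵢ² = 0.13² + 0.07² + 0.10² + 0.13² + 0.14² + 0.20² + 0.06² + 0.17² = 0.0169 + 0.0049 + 0.0100 + 0.0169 + 0.0196 + 0.0400 + 0.0036 + 0.0289 = 0.1408
B_cine = 1 / 0.1408 = 7.1023
Highest B → broadest niche (most generalist): Plethodon cinereus (B = 7.10).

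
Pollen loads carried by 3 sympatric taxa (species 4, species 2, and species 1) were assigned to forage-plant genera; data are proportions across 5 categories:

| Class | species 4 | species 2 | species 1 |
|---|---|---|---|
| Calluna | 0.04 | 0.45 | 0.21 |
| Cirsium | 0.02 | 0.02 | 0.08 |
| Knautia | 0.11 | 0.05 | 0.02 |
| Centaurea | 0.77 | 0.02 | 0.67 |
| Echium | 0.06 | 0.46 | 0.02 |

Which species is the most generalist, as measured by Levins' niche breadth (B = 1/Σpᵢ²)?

Σp_4ᵢ² = 0.04² + 0.02² + 0.11² + 0.77² + 0.06² = 0.0016 + 0.0004 + 0.0121 + 0.5929 + 0.0036 = 0.6106
B_4 = 1 / 0.6106 = 1.6377
Σp_2ᵢ² = 0.45² + 0.02² + 0.05² + 0.02² + 0.46² = 0.2025 + 0.0004 + 0.0025 + 0.0004 + 0.2116 = 0.4174
B_2 = 1 / 0.4174 = 2.3958
Σp_1ᵢ² = 0.21² + 0.08² + 0.02² + 0.67² + 0.02² = 0.0441 + 0.0064 + 0.0004 + 0.4489 + 0.0004 = 0.5002
B_1 = 1 / 0.5002 = 1.9992
Highest B → broadest niche (most generalist): species 2 (B = 2.40).

species 2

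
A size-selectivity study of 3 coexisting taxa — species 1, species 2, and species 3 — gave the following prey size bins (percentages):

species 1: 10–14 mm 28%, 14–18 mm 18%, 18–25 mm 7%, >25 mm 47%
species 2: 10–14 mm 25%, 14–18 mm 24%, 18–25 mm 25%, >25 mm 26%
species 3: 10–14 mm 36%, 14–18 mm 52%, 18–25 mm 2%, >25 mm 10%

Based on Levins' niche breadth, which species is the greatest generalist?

Convert percentages to proportions (divide by 100).
Σp_1ᵢ² = 0.28² + 0.18² + 0.07² + 0.47² = 0.0784 + 0.0324 + 0.0049 + 0.2209 = 0.3366
B_1 = 1 / 0.3366 = 2.9709
Σp_2ᵢ² = 0.25² + 0.24² + 0.25² + 0.26² = 0.0625 + 0.0576 + 0.0625 + 0.0676 = 0.2502
B_2 = 1 / 0.2502 = 3.9968
Σp_3ᵢ² = 0.36² + 0.52² + 0.02² + 0.10² = 0.1296 + 0.2704 + 0.0004 + 0.0100 = 0.4104
B_3 = 1 / 0.4104 = 2.4366
Highest B → broadest niche (most generalist): species 2 (B = 4.00).

species 2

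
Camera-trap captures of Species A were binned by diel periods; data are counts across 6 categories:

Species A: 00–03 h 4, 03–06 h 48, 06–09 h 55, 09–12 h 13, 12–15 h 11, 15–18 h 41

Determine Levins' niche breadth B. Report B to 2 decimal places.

Proportions for Species A (n=172): 4/172=0.0233, 48/172=0.2791, 55/172=0.3198, 13/172=0.0756, 11/172=0.0640, 41/172=0.2384
Σpᵢ² = 0.0233² + 0.2791² + 0.3198² + 0.0756² + 0.0640² + 0.2384² = 0.000543 + 0.077897 + 0.102272 + 0.005715 + 0.004096 + 0.056835 = 0.247358
B = 1 / 0.247358 = 4.0427

4.04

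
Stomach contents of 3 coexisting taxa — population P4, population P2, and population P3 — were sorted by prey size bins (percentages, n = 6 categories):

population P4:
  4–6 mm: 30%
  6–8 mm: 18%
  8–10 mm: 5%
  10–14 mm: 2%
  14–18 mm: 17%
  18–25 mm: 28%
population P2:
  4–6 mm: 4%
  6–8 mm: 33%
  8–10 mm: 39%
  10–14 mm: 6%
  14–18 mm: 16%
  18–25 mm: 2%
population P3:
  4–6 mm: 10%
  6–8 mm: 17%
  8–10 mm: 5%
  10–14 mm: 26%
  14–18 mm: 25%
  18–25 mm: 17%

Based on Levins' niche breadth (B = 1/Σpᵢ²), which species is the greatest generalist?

Convert percentages to proportions (divide by 100).
Σp_P4ᵢ² = 0.30² + 0.18² + 0.05² + 0.02² + 0.17² + 0.28² = 0.0900 + 0.0324 + 0.0025 + 0.0004 + 0.0289 + 0.0784 = 0.2326
B_P4 = 1 / 0.2326 = 4.2992
Σp_P2ᵢ² = 0.04² + 0.33² + 0.39² + 0.06² + 0.16² + 0.02² = 0.0016 + 0.1089 + 0.1521 + 0.0036 + 0.0256 + 0.0004 = 0.2922
B_P2 = 1 / 0.2922 = 3.4223
Σp_P3ᵢ² = 0.10² + 0.17² + 0.05² + 0.26² + 0.25² + 0.17² = 0.0100 + 0.0289 + 0.0025 + 0.0676 + 0.0625 + 0.0289 = 0.2004
B_P3 = 1 / 0.2004 = 4.9900
Highest B → broadest niche (most generalist): population P3 (B = 4.99).

population P3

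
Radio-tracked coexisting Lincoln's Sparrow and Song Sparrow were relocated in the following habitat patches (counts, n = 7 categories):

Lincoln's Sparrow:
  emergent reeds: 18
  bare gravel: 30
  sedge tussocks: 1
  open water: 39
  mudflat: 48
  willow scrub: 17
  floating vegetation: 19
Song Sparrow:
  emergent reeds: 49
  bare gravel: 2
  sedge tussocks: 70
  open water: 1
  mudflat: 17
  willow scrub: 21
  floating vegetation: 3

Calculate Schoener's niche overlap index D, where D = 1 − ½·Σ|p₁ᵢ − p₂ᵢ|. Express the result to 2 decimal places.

0.35

Proportions for Lincoln's Sparrow (n=172): 18/172=0.1047, 30/172=0.1744, 1/172=0.0058, 39/172=0.2267, 48/172=0.2791, 17/172=0.0988, 19/172=0.1105
Proportions for Song Sparrow (n=163): 49/163=0.3006, 2/163=0.0123, 70/163=0.4294, 1/163=0.0061, 17/163=0.1043, 21/163=0.1288, 3/163=0.0184
Σ|p₁ᵢ − p₂ᵢ| = 0.1959 + 0.1621 + 0.4236 + 0.2206 + 0.1748 + 0.0300 + 0.0921 = 1.2991
D = 1 − ½ × 1.2991 = 1 − 0.64955 = 0.35045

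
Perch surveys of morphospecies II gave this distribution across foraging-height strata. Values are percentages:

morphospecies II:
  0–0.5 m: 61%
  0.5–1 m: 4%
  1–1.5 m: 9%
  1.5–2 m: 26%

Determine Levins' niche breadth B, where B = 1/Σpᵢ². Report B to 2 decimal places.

Convert percentages to proportions (divide by 100).
Σpᵢ² = 0.61² + 0.04² + 0.09² + 0.26² = 0.3721 + 0.0016 + 0.0081 + 0.0676 = 0.4494
B = 1 / 0.4494 = 2.2252

2.23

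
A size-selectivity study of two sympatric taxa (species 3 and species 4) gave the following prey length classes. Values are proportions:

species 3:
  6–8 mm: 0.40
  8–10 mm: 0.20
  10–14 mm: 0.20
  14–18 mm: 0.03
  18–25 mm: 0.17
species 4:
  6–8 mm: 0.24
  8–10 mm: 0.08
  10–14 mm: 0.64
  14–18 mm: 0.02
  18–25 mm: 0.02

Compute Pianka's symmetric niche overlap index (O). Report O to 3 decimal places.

Σ p₁ᵢp₂ᵢ = 0.0960 + 0.0160 + 0.1280 + 0.0006 + 0.0034 = 0.2440
Σp_1ᵢ² = 0.40² + 0.20² + 0.20² + 0.03² + 0.17² = 0.1600 + 0.0400 + 0.0400 + 0.0009 + 0.0289 = 0.2698
Σp_2ᵢ² = 0.24² + 0.08² + 0.64² + 0.02² + 0.02² = 0.0576 + 0.0064 + 0.4096 + 0.0004 + 0.0004 = 0.4744
O = 0.2440 / √(0.2698 × 0.4744) = 0.2440 / 0.357761 = 0.68202

0.682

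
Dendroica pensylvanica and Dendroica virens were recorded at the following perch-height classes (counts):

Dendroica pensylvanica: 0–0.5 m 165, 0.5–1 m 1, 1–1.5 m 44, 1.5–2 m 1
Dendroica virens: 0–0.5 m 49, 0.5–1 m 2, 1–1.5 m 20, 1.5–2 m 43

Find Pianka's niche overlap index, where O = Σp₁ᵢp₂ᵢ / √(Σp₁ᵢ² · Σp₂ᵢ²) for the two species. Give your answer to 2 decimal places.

Proportions for Dendroica pensylvanica (n=211): 165/211=0.7820, 1/211=0.0047, 44/211=0.2085, 1/211=0.0047
Proportions for Dendroica virens (n=114): 49/114=0.4298, 2/114=0.0175, 20/114=0.1754, 43/114=0.3772
Σ p₁ᵢp₂ᵢ = 0.336104 + 0.000082 + 0.036571 + 0.001773 = 0.374530
Σp_1ᵢ² = 0.7820² + 0.0047² + 0.2085² + 0.0047² = 0.611524 + 0.000022 + 0.043472 + 0.000022 = 0.655040
Σp_2ᵢ² = 0.4298² + 0.0175² + 0.1754² + 0.3772² = 0.184728 + 0.000306 + 0.030765 + 0.142280 = 0.358079
O = 0.374530 / √(0.655040 × 0.358079) = 0.374530 / 0.4843099 = 0.7733

0.77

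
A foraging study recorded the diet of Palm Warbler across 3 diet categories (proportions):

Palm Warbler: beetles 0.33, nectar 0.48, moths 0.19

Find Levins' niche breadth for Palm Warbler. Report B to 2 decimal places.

Σpᵢ² = 0.33² + 0.48² + 0.19² = 0.1089 + 0.2304 + 0.0361 = 0.3754
B = 1 / 0.3754 = 2.6638

2.66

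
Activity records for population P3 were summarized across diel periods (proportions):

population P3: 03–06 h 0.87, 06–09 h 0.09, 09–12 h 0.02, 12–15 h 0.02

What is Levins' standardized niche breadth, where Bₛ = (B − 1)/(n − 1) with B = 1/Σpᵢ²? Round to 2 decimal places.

0.10

Σpᵢ² = 0.87² + 0.09² + 0.02² + 0.02² = 0.7569 + 0.0081 + 0.0004 + 0.0004 = 0.7658
B = 1 / 0.7658 = 1.3058
Bₛ = (B − 1)/(n − 1) = (1.3058 − 1)/(4 − 1) = 0.3058/3 = 0.1019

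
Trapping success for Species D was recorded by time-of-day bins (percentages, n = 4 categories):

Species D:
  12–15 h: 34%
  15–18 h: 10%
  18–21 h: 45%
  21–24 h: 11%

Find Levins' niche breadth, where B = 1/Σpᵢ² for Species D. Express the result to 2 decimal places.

Convert percentages to proportions (divide by 100).
Σpᵢ² = 0.34² + 0.10² + 0.45² + 0.11² = 0.1156 + 0.0100 + 0.2025 + 0.0121 = 0.3402
B = 1 / 0.3402 = 2.9394

2.94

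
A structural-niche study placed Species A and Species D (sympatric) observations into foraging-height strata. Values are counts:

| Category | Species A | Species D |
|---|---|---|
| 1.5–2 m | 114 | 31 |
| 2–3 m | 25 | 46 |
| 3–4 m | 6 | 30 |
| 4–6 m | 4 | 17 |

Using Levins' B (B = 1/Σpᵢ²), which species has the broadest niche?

Proportions for Species A (n=149): 114/149=0.7651, 25/149=0.1678, 6/149=0.0403, 4/149=0.0268
Proportions for Species D (n=124): 31/124=0.2500, 46/124=0.3710, 30/124=0.2419, 17/124=0.1371
Σp_Aᵢ² = 0.7651² + 0.1678² + 0.0403² + 0.0268² = 0.585378 + 0.028157 + 0.001624 + 0.000718 = 0.615877
B_A = 1 / 0.615877 = 1.6237
Σp_Dᵢ² = 0.2500² + 0.3710² + 0.2419² + 0.1371² = 0.062500 + 0.137641 + 0.058516 + 0.018796 = 0.277453
B_D = 1 / 0.277453 = 3.6042
Highest B → broadest niche (most generalist): Species D (B = 3.60).

Species D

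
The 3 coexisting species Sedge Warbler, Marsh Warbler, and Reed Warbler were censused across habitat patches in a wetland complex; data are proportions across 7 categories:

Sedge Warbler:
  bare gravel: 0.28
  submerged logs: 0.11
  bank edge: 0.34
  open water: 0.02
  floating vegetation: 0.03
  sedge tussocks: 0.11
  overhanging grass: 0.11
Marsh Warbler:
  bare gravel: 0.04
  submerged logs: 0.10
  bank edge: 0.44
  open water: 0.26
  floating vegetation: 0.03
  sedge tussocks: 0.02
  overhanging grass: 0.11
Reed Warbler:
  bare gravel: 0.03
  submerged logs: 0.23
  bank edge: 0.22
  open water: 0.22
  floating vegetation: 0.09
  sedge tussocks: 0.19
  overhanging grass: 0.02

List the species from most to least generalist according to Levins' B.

Σp_Sedgᵢ² = 0.28² + 0.11² + 0.34² + 0.02² + 0.03² + 0.11² + 0.11² = 0.0784 + 0.0121 + 0.1156 + 0.0004 + 0.0009 + 0.0121 + 0.0121 = 0.2316
B_Sedg = 1 / 0.2316 = 4.3178
Σp_Marsᵢ² = 0.04² + 0.10² + 0.44² + 0.26² + 0.03² + 0.02² + 0.11² = 0.0016 + 0.0100 + 0.1936 + 0.0676 + 0.0009 + 0.0004 + 0.0121 = 0.2862
B_Mars = 1 / 0.2862 = 3.4941
Σp_Reedᵢ² = 0.03² + 0.23² + 0.22² + 0.22² + 0.09² + 0.19² + 0.02² = 0.0009 + 0.0529 + 0.0484 + 0.0484 + 0.0081 + 0.0361 + 0.0004 = 0.1952
B_Reed = 1 / 0.1952 = 5.1230
Ranking by B (broadest → narrowest): Reed Warbler (5.12) > Sedge Warbler (4.32) > Marsh Warbler (3.49)

Reed Warbler > Sedge Warbler > Marsh Warbler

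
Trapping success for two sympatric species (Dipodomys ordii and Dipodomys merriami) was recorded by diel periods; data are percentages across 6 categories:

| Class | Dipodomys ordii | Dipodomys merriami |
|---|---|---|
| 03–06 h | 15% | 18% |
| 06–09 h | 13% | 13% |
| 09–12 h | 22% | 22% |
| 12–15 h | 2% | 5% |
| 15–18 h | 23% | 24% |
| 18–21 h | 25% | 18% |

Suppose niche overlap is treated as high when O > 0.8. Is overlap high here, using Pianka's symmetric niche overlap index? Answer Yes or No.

Yes

Convert percentages to proportions (divide by 100).
Σ p₁ᵢp₂ᵢ = 0.0270 + 0.0169 + 0.0484 + 0.0010 + 0.0552 + 0.0450 = 0.1935
Σp_1ᵢ² = 0.15² + 0.13² + 0.22² + 0.02² + 0.23² + 0.25² = 0.0225 + 0.0169 + 0.0484 + 0.0004 + 0.0529 + 0.0625 = 0.2036
Σp_2ᵢ² = 0.18² + 0.13² + 0.22² + 0.05² + 0.24² + 0.18² = 0.0324 + 0.0169 + 0.0484 + 0.0025 + 0.0576 + 0.0324 = 0.1902
O = 0.1935 / √(0.2036 × 0.1902) = 0.1935 / 0.19679 = 0.9833
O = 0.9833 > 0.8 → Yes.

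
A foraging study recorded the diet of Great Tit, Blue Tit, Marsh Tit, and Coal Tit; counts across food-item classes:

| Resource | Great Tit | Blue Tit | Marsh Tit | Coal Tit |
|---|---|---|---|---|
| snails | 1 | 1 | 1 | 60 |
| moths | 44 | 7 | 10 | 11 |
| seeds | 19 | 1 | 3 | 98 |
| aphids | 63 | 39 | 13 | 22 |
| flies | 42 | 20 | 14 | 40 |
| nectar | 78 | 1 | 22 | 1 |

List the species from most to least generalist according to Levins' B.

Proportions for Great Tit (n=247): 1/247=0.0040, 44/247=0.1781, 19/247=0.0769, 63/247=0.2551, 42/247=0.1700, 78/247=0.3158
Proportions for Blue Tit (n=69): 1/69=0.0145, 7/69=0.1014, 1/69=0.0145, 39/69=0.5652, 20/69=0.2899, 1/69=0.0145
Proportions for Marsh Tit (n=63): 1/63=0.0159, 10/63=0.1587, 3/63=0.0476, 13/63=0.2063, 14/63=0.2222, 22/63=0.3492
Proportions for Coal Tit (n=232): 60/232=0.2586, 11/232=0.0474, 98/232=0.4224, 22/232=0.0948, 40/232=0.1724, 1/232=0.0043
Σp_Greaᵢ² = 0.0040² + 0.1781² + 0.0769² + 0.2551² + 0.1700² + 0.3158² = 0.000016 + 0.031720 + 0.005914 + 0.065076 + 0.028900 + 0.099730 = 0.231356
B_Grea = 1 / 0.231356 = 4.3223
Σp_Blueᵢ² = 0.0145² + 0.1014² + 0.0145² + 0.5652² + 0.2899² + 0.0145² = 0.000210 + 0.010282 + 0.000210 + 0.319451 + 0.084042 + 0.000210 = 0.414405
B_Blue = 1 / 0.414405 = 2.4131
Σp_Marsᵢ² = 0.0159² + 0.1587² + 0.0476² + 0.2063² + 0.2222² + 0.3492² = 0.000253 + 0.025186 + 0.002266 + 0.042560 + 0.049373 + 0.121941 = 0.241579
B_Mars = 1 / 0.241579 = 4.1394
Σp_Coalᵢ² = 0.2586² + 0.0474² + 0.4224² + 0.0948² + 0.1724² + 0.0043² = 0.066874 + 0.002247 + 0.178422 + 0.008987 + 0.029722 + 0.000018 = 0.286270
B_Coal = 1 / 0.286270 = 3.4932
Ranking by B (broadest → narrowest): Great Tit (4.32) > Marsh Tit (4.14) > Coal Tit (3.49) > Blue Tit (2.41)

Great Tit > Marsh Tit > Coal Tit > Blue Tit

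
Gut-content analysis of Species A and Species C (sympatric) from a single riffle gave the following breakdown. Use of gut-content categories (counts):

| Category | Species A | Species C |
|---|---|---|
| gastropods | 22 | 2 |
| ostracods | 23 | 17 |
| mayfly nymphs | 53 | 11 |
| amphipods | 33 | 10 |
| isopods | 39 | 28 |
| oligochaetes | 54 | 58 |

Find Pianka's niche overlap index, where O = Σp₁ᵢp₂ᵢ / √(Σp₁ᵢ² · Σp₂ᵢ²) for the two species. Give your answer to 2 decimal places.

0.84

Proportions for Species A (n=224): 22/224=0.0982, 23/224=0.1027, 53/224=0.2366, 33/224=0.1473, 39/224=0.1741, 54/224=0.2411
Proportions for Species C (n=126): 2/126=0.0159, 17/126=0.1349, 11/126=0.0873, 10/126=0.0794, 28/126=0.2222, 58/126=0.4603
Σ p₁ᵢp₂ᵢ = 0.001561 + 0.013854 + 0.020655 + 0.011696 + 0.038685 + 0.110978 = 0.197429
Σp_1ᵢ² = 0.0982² + 0.1027² + 0.2366² + 0.1473² + 0.1741² + 0.2411² = 0.009643 + 0.010547 + 0.055980 + 0.021697 + 0.030311 + 0.058129 = 0.186307
Σp_2ᵢ² = 0.0159² + 0.1349² + 0.0873² + 0.0794² + 0.2222² + 0.4603² = 0.000253 + 0.018198 + 0.007621 + 0.006304 + 0.049373 + 0.211876 = 0.293625
O = 0.197429 / √(0.186307 × 0.293625) = 0.197429 / 0.2338897 = 0.8441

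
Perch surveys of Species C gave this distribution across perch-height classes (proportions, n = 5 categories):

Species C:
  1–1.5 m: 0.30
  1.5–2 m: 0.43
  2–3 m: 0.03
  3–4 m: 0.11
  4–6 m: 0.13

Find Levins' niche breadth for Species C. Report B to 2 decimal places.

3.28

Σpᵢ² = 0.30² + 0.43² + 0.03² + 0.11² + 0.13² = 0.0900 + 0.1849 + 0.0009 + 0.0121 + 0.0169 = 0.3048
B = 1 / 0.3048 = 3.2808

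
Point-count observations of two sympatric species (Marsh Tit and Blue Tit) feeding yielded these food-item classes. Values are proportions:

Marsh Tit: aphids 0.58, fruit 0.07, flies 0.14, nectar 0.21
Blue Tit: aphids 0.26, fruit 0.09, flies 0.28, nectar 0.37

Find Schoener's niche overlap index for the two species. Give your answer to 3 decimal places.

0.680

Σ|p₁ᵢ − p₂ᵢ| = 0.32 + 0.02 + 0.14 + 0.16 = 0.64
D = 1 − ½ × 0.64 = 1 − 0.320 = 0.68000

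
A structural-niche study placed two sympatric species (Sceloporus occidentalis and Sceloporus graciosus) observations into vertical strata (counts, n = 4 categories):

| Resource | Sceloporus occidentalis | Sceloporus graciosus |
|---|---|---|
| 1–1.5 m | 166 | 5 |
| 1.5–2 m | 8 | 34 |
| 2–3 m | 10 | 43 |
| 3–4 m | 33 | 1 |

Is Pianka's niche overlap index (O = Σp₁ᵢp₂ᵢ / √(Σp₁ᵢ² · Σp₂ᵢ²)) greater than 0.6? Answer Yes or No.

Proportions for Sceloporus occidentalis (n=217): 166/217=0.7650, 8/217=0.0369, 10/217=0.0461, 33/217=0.1521
Proportions for Sceloporus graciosus (n=83): 5/83=0.0602, 34/83=0.4096, 43/83=0.5181, 1/83=0.0120
Σ p₁ᵢp₂ᵢ = 0.046053 + 0.015114 + 0.023884 + 0.001825 = 0.086876
Σp_1ᵢ² = 0.7650² + 0.0369² + 0.0461² + 0.1521² = 0.585225 + 0.001362 + 0.002125 + 0.023134 = 0.611846
Σp_2ᵢ² = 0.0602² + 0.4096² + 0.5181² + 0.0120² = 0.003624 + 0.167772 + 0.268428 + 0.000144 = 0.439968
O = 0.086876 / √(0.611846 × 0.439968) = 0.086876 / 0.5188378 = 0.1674
O = 0.1674 < 0.6 → No.

No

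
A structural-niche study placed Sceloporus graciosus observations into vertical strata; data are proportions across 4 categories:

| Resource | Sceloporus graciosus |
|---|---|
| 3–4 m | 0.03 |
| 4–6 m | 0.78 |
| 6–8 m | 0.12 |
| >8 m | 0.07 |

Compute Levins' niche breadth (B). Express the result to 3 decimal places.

1.591

Σpᵢ² = 0.03² + 0.78² + 0.12² + 0.07² = 0.0009 + 0.6084 + 0.0144 + 0.0049 = 0.6286
B = 1 / 0.6286 = 1.59084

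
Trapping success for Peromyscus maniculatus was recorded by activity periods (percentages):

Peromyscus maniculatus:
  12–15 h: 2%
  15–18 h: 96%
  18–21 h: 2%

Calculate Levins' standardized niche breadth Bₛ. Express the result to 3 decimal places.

Convert percentages to proportions (divide by 100).
Σpᵢ² = 0.02² + 0.96² + 0.02² = 0.0004 + 0.9216 + 0.0004 = 0.9224
B = 1 / 0.9224 = 1.08413
Bₛ = (B − 1)/(n − 1) = (1.08413 − 1)/(3 − 1) = 0.08413/2 = 0.04207

0.042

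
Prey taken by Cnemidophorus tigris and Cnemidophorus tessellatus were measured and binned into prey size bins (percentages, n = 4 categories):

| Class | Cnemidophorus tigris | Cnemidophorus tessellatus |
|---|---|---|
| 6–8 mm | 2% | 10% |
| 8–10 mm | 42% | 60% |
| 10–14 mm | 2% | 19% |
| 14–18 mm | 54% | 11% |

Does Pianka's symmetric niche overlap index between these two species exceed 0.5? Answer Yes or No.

Yes

Convert percentages to proportions (divide by 100).
Σ p₁ᵢp₂ᵢ = 0.0020 + 0.2520 + 0.0038 + 0.0594 = 0.3172
Σp_1ᵢ² = 0.02² + 0.42² + 0.02² + 0.54² = 0.0004 + 0.1764 + 0.0004 + 0.2916 = 0.4688
Σp_2ᵢ² = 0.10² + 0.60² + 0.19² + 0.11² = 0.0100 + 0.3600 + 0.0361 + 0.0121 = 0.4182
O = 0.3172 / √(0.4688 × 0.4182) = 0.3172 / 0.44278 = 0.7164
O = 0.7164 > 0.5 → Yes.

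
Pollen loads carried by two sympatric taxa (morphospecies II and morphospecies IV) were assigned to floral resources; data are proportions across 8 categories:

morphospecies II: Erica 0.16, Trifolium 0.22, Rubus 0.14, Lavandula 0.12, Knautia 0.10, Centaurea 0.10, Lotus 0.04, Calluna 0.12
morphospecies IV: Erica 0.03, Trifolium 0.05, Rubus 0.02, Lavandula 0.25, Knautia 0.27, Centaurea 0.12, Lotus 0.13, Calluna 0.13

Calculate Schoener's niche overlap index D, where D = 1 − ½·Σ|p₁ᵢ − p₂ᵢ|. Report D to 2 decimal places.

Σ|p₁ᵢ − p₂ᵢ| = 0.13 + 0.17 + 0.12 + 0.13 + 0.17 + 0.02 + 0.09 + 0.01 = 0.84
D = 1 − ½ × 0.84 = 1 − 0.420 = 0.5800

0.58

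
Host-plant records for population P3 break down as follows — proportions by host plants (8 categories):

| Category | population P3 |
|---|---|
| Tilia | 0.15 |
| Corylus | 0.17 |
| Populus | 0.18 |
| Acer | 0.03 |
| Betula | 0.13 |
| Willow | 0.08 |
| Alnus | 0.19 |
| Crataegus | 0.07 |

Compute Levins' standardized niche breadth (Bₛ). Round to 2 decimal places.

0.82

Σpᵢ² = 0.15² + 0.17² + 0.18² + 0.03² + 0.13² + 0.08² + 0.19² + 0.07² = 0.0225 + 0.0289 + 0.0324 + 0.0009 + 0.0169 + 0.0064 + 0.0361 + 0.0049 = 0.1490
B = 1 / 0.1490 = 6.7114
Bₛ = (B − 1)/(n − 1) = (6.7114 − 1)/(8 − 1) = 5.7114/7 = 0.8159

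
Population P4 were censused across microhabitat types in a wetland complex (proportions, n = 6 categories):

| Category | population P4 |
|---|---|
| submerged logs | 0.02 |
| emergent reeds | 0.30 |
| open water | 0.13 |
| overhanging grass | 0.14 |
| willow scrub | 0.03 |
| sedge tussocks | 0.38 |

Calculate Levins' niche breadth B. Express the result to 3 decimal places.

Σpᵢ² = 0.02² + 0.30² + 0.13² + 0.14² + 0.03² + 0.38² = 0.0004 + 0.0900 + 0.0169 + 0.0196 + 0.0009 + 0.1444 = 0.2722
B = 1 / 0.2722 = 3.67377

3.674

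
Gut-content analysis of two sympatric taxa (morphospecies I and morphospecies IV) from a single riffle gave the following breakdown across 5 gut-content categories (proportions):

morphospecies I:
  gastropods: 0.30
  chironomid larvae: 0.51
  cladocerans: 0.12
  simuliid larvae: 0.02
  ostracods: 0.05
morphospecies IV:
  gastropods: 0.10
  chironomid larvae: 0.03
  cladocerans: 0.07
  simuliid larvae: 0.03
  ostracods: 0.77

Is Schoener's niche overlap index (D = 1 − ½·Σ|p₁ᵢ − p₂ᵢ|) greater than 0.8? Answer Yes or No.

No

Σ|p₁ᵢ − p₂ᵢ| = 0.20 + 0.48 + 0.05 + 0.01 + 0.72 = 1.46
D = 1 − ½ × 1.46 = 1 − 0.730 = 0.2700
D = 0.2700 < 0.8 → No.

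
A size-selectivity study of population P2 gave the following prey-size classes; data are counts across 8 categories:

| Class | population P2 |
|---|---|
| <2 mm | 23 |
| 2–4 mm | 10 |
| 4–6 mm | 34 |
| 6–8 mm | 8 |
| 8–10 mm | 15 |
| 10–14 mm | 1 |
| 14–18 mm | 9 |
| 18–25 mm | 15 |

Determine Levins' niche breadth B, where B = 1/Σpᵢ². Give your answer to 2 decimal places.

5.55

Proportions for population P2 (n=115): 23/115=0.2000, 10/115=0.0870, 34/115=0.2957, 8/115=0.0696, 15/115=0.1304, 1/115=0.0087, 9/115=0.0783, 15/115=0.1304
Σpᵢ² = 0.2000² + 0.0870² + 0.2957² + 0.0696² + 0.1304² + 0.0087² + 0.0783² + 0.1304² = 0.040000 + 0.007569 + 0.087438 + 0.004844 + 0.017004 + 0.000076 + 0.006131 + 0.017004 = 0.180066
B = 1 / 0.180066 = 5.5535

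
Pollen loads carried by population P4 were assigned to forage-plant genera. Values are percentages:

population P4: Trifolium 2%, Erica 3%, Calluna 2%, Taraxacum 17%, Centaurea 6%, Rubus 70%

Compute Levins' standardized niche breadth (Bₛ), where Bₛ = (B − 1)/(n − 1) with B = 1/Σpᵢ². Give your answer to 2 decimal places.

0.18

Convert percentages to proportions (divide by 100).
Σpᵢ² = 0.02² + 0.03² + 0.02² + 0.17² + 0.06² + 0.70² = 0.0004 + 0.0009 + 0.0004 + 0.0289 + 0.0036 + 0.4900 = 0.5242
B = 1 / 0.5242 = 1.9077
Bₛ = (B − 1)/(n − 1) = (1.9077 − 1)/(6 − 1) = 0.9077/5 = 0.1815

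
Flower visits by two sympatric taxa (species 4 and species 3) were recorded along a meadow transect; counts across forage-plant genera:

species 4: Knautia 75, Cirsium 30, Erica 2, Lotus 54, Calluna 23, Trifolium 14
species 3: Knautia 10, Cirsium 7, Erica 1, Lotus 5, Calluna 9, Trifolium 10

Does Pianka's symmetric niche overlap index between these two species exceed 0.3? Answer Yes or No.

Proportions for species 4 (n=198): 75/198=0.3788, 30/198=0.1515, 2/198=0.0101, 54/198=0.2727, 23/198=0.1162, 14/198=0.0707
Proportions for species 3 (n=42): 10/42=0.2381, 7/42=0.1667, 1/42=0.0238, 5/42=0.1190, 9/42=0.2143, 10/42=0.2381
Σ p₁ᵢp₂ᵢ = 0.090192 + 0.025255 + 0.000240 + 0.032451 + 0.024902 + 0.016834 = 0.189874
Σp_1ᵢ² = 0.3788² + 0.1515² + 0.0101² + 0.2727² + 0.1162² + 0.0707² = 0.143489 + 0.022952 + 0.000102 + 0.074365 + 0.013502 + 0.004998 = 0.259408
Σp_2ᵢ² = 0.2381² + 0.1667² + 0.0238² + 0.1190² + 0.2143² + 0.2381² = 0.056692 + 0.027789 + 0.000566 + 0.014161 + 0.045924 + 0.056692 = 0.201824
O = 0.189874 / √(0.259408 × 0.201824) = 0.189874 / 0.2288116 = 0.8298
O = 0.8298 > 0.3 → Yes.

Yes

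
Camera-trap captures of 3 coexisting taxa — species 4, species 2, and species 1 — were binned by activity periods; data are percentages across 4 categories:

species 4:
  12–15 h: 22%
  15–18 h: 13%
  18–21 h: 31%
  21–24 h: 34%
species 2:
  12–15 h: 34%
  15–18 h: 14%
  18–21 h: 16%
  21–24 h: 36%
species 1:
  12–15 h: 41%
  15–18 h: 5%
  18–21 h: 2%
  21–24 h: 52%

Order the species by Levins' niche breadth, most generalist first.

Convert percentages to proportions (divide by 100).
Σp_4ᵢ² = 0.22² + 0.13² + 0.31² + 0.34² = 0.0484 + 0.0169 + 0.0961 + 0.1156 = 0.2770
B_4 = 1 / 0.2770 = 3.6101
Σp_2ᵢ² = 0.34² + 0.14² + 0.16² + 0.36² = 0.1156 + 0.0196 + 0.0256 + 0.1296 = 0.2904
B_2 = 1 / 0.2904 = 3.4435
Σp_1ᵢ² = 0.41² + 0.05² + 0.02² + 0.52² = 0.1681 + 0.0025 + 0.0004 + 0.2704 = 0.4414
B_1 = 1 / 0.4414 = 2.2655
Ranking by B (broadest → narrowest): species 4 (3.61) > species 2 (3.44) > species 1 (2.27)

species 4 > species 2 > species 1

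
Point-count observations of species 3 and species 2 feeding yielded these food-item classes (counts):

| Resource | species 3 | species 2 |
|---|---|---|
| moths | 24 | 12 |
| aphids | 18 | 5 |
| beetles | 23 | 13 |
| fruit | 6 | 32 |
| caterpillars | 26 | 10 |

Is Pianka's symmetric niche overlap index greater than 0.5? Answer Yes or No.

Yes

Proportions for species 3 (n=97): 24/97=0.2474, 18/97=0.1856, 23/97=0.2371, 6/97=0.0619, 26/97=0.2680
Proportions for species 2 (n=72): 12/72=0.1667, 5/72=0.0694, 13/72=0.1806, 32/72=0.4444, 10/72=0.1389
Σ p₁ᵢp₂ᵢ = 0.041242 + 0.012881 + 0.042820 + 0.027508 + 0.037225 = 0.161676
Σp_1ᵢ² = 0.2474² + 0.1856² + 0.2371² + 0.0619² + 0.2680² = 0.061207 + 0.034447 + 0.056216 + 0.003832 + 0.071824 = 0.227526
Σp_2ᵢ² = 0.1667² + 0.0694² + 0.1806² + 0.4444² + 0.1389² = 0.027789 + 0.004816 + 0.032616 + 0.197491 + 0.019293 = 0.282005
O = 0.161676 / √(0.227526 × 0.282005) = 0.161676 / 0.2533051 = 0.6383
O = 0.6383 > 0.5 → Yes.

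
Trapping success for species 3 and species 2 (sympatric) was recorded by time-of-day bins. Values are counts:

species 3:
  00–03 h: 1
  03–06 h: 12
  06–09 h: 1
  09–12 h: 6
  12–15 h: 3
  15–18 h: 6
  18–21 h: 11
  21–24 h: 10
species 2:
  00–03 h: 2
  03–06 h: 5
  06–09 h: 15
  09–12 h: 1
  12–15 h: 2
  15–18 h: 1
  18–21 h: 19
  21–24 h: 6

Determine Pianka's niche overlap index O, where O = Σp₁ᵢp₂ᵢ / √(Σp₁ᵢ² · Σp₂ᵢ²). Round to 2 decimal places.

Proportions for species 3 (n=50): 1/50=0.0200, 12/50=0.2400, 1/50=0.0200, 6/50=0.1200, 3/50=0.0600, 6/50=0.1200, 11/50=0.2200, 10/50=0.2000
Proportions for species 2 (n=51): 2/51=0.0392, 5/51=0.0980, 15/51=0.2941, 1/51=0.0196, 2/51=0.0392, 1/51=0.0196, 19/51=0.3725, 6/51=0.1176
Σ p₁ᵢp₂ᵢ = 0.000784 + 0.023520 + 0.005882 + 0.002352 + 0.002352 + 0.002352 + 0.081950 + 0.023520 = 0.142712
Σp_1ᵢ² = 0.0200² + 0.2400² + 0.0200² + 0.1200² + 0.0600² + 0.1200² + 0.2200² + 0.2000² = 0.000400 + 0.057600 + 0.000400 + 0.014400 + 0.003600 + 0.014400 + 0.048400 + 0.040000 = 0.179200
Σp_2ᵢ² = 0.0392² + 0.0980² + 0.2941² + 0.0196² + 0.0392² + 0.0196² + 0.3725² + 0.1176² = 0.001537 + 0.009604 + 0.086495 + 0.000384 + 0.001537 + 0.000384 + 0.138756 + 0.013830 = 0.252527
O = 0.142712 / √(0.179200 × 0.252527) = 0.142712 / 0.2127271 = 0.6709

0.67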